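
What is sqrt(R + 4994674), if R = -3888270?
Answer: 2*sqrt(276601) ≈ 1051.9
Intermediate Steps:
sqrt(R + 4994674) = sqrt(-3888270 + 4994674) = sqrt(1106404) = 2*sqrt(276601)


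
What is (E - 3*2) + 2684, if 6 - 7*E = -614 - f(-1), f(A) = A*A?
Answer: 19367/7 ≈ 2766.7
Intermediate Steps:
f(A) = A**2
E = 621/7 (E = 6/7 - (-614 - 1*(-1)**2)/7 = 6/7 - (-614 - 1*1)/7 = 6/7 - (-614 - 1)/7 = 6/7 - 1/7*(-615) = 6/7 + 615/7 = 621/7 ≈ 88.714)
(E - 3*2) + 2684 = (621/7 - 3*2) + 2684 = (621/7 - 6) + 2684 = 579/7 + 2684 = 19367/7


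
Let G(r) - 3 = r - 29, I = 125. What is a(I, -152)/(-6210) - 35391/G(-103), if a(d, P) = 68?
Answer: 36628223/133515 ≈ 274.34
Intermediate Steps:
G(r) = -26 + r (G(r) = 3 + (r - 29) = 3 + (-29 + r) = -26 + r)
a(I, -152)/(-6210) - 35391/G(-103) = 68/(-6210) - 35391/(-26 - 103) = 68*(-1/6210) - 35391/(-129) = -34/3105 - 35391*(-1/129) = -34/3105 + 11797/43 = 36628223/133515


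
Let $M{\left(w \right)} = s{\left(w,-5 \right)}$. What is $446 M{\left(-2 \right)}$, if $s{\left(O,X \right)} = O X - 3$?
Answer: $3122$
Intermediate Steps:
$s{\left(O,X \right)} = -3 + O X$
$M{\left(w \right)} = -3 - 5 w$ ($M{\left(w \right)} = -3 + w \left(-5\right) = -3 - 5 w$)
$446 M{\left(-2 \right)} = 446 \left(-3 - -10\right) = 446 \left(-3 + 10\right) = 446 \cdot 7 = 3122$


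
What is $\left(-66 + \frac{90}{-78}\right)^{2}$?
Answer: $\frac{762129}{169} \approx 4509.6$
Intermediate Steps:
$\left(-66 + \frac{90}{-78}\right)^{2} = \left(-66 + 90 \left(- \frac{1}{78}\right)\right)^{2} = \left(-66 - \frac{15}{13}\right)^{2} = \left(- \frac{873}{13}\right)^{2} = \frac{762129}{169}$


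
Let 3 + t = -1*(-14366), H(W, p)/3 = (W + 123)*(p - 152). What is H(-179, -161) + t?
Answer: 66947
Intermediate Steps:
H(W, p) = 3*(-152 + p)*(123 + W) (H(W, p) = 3*((W + 123)*(p - 152)) = 3*((123 + W)*(-152 + p)) = 3*((-152 + p)*(123 + W)) = 3*(-152 + p)*(123 + W))
t = 14363 (t = -3 - 1*(-14366) = -3 + 14366 = 14363)
H(-179, -161) + t = (-56088 - 456*(-179) + 369*(-161) + 3*(-179)*(-161)) + 14363 = (-56088 + 81624 - 59409 + 86457) + 14363 = 52584 + 14363 = 66947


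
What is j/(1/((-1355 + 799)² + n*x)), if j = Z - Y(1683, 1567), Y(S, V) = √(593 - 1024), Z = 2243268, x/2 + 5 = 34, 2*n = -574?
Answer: 656133457320 - 292490*I*√431 ≈ 6.5613e+11 - 6.0722e+6*I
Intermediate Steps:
n = -287 (n = (½)*(-574) = -287)
x = 58 (x = -10 + 2*34 = -10 + 68 = 58)
Y(S, V) = I*√431 (Y(S, V) = √(-431) = I*√431)
j = 2243268 - I*√431 ≈ 2.2433e+6 - 20.761*I
j/(1/((-1355 + 799)² + n*x)) = (2243268 - I*√431)/(1/((-1355 + 799)² - 287*58)) = (2243268 - I*√431)/(1/((-556)² - 16646)) = (2243268 - I*√431)/(1/(309136 - 16646)) = (2243268 - I*√431)/(1/292490) = (2243268 - I*√431)*292490 = 656133457320 - 292490*I*√431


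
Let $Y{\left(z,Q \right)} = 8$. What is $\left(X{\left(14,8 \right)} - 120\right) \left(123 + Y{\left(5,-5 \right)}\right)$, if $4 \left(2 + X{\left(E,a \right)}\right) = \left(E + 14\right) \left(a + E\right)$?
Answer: $4192$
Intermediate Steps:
$X{\left(E,a \right)} = -2 + \frac{\left(14 + E\right) \left(E + a\right)}{4}$ ($X{\left(E,a \right)} = -2 + \frac{\left(E + 14\right) \left(a + E\right)}{4} = -2 + \frac{\left(14 + E\right) \left(E + a\right)}{4}$)
$\left(X{\left(14,8 \right)} - 120\right) \left(123 + Y{\left(5,-5 \right)}\right) = \left(\left(-2 + \frac{14^{2}}{4} + \frac{7}{2} \cdot 14 + \frac{7}{2} \cdot 8 + \frac{1}{4} \cdot 14 \cdot 8\right) - 120\right) \left(123 + 8\right) = \left(\left(-2 + \frac{1}{4} \cdot 196 + 49 + 28 + 28\right) - 120\right) 131 = \left(\left(-2 + 49 + 49 + 28 + 28\right) - 120\right) 131 = \left(152 - 120\right) 131 = 32 \cdot 131 = 4192$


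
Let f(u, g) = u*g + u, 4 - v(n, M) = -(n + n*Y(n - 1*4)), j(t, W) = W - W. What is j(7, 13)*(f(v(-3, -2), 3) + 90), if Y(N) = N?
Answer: 0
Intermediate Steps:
j(t, W) = 0
v(n, M) = 4 + n + n*(-4 + n) (v(n, M) = 4 - (-1)*(n + n*(n - 1*4)) = 4 - (-1)*(n + n*(n - 4)) = 4 - (-1)*(n + n*(-4 + n)) = 4 - (-n - n*(-4 + n)) = 4 + (n + n*(-4 + n)) = 4 + n + n*(-4 + n))
f(u, g) = u + g*u (f(u, g) = g*u + u = u + g*u)
j(7, 13)*(f(v(-3, -2), 3) + 90) = 0*((4 - 3 - 3*(-4 - 3))*(1 + 3) + 90) = 0*((4 - 3 - 3*(-7))*4 + 90) = 0*((4 - 3 + 21)*4 + 90) = 0*(22*4 + 90) = 0*(88 + 90) = 0*178 = 0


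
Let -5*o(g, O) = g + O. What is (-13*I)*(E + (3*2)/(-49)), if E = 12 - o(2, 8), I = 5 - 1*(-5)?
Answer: -88400/49 ≈ -1804.1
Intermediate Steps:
I = 10 (I = 5 + 5 = 10)
o(g, O) = -O/5 - g/5 (o(g, O) = -(g + O)/5 = -(O + g)/5 = -O/5 - g/5)
E = 14 (E = 12 - (-⅕*8 - ⅕*2) = 12 - (-8/5 - ⅖) = 12 - 1*(-2) = 12 + 2 = 14)
(-13*I)*(E + (3*2)/(-49)) = (-13*10)*(14 + (3*2)/(-49)) = -130*(14 + 6*(-1/49)) = -130*(14 - 6/49) = -130*680/49 = -88400/49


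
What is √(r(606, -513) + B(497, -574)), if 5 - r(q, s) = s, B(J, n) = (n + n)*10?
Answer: 3*I*√1218 ≈ 104.7*I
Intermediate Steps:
B(J, n) = 20*n (B(J, n) = (2*n)*10 = 20*n)
r(q, s) = 5 - s
√(r(606, -513) + B(497, -574)) = √((5 - 1*(-513)) + 20*(-574)) = √((5 + 513) - 11480) = √(518 - 11480) = √(-10962) = 3*I*√1218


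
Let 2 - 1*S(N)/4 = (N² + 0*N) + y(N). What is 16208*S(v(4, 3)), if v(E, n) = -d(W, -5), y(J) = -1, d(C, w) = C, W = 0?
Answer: 194496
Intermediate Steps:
v(E, n) = 0 (v(E, n) = -1*0 = 0)
S(N) = 12 - 4*N² (S(N) = 8 - 4*((N² + 0*N) - 1) = 8 - 4*((N² + 0) - 1) = 8 - 4*(N² - 1) = 8 - 4*(-1 + N²) = 8 + (4 - 4*N²) = 12 - 4*N²)
16208*S(v(4, 3)) = 16208*(12 - 4*0²) = 16208*(12 - 4*0) = 16208*(12 + 0) = 16208*12 = 194496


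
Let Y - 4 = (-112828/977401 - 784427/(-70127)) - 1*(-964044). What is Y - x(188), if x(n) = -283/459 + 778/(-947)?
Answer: 28722682452435609664072/29793443668868871 ≈ 9.6406e+5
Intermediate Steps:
Y = 66078729542669567/68542199927 (Y = 4 + ((-112828/977401 - 784427/(-70127)) - 1*(-964044)) = 4 + ((-112828*1/977401 - 784427*(-1/70127)) + 964044) = 4 + ((-112828/977401 + 784427/70127) + 964044) = 4 + (758787445071/68542199927 + 964044) = 4 + 66078455373869859/68542199927 = 66078729542669567/68542199927 ≈ 9.6406e+5)
x(n) = -625103/434673 (x(n) = -283*1/459 + 778*(-1/947) = -283/459 - 778/947 = -625103/434673)
Y - x(188) = 66078729542669567/68542199927 - 1*(-625103/434673) = 66078729542669567/68542199927 + 625103/434673 = 28722682452435609664072/29793443668868871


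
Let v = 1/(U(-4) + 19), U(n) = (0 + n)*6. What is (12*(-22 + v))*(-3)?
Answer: 3996/5 ≈ 799.20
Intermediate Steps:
U(n) = 6*n (U(n) = n*6 = 6*n)
v = -⅕ (v = 1/(6*(-4) + 19) = 1/(-24 + 19) = 1/(-5) = -⅕ ≈ -0.20000)
(12*(-22 + v))*(-3) = (12*(-22 - ⅕))*(-3) = (12*(-111/5))*(-3) = -1332/5*(-3) = 3996/5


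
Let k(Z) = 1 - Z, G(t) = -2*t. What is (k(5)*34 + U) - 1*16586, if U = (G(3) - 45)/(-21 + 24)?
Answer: -16739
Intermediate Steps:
U = -17 (U = (-2*3 - 45)/(-21 + 24) = (-6 - 45)/3 = -51*⅓ = -17)
(k(5)*34 + U) - 1*16586 = ((1 - 1*5)*34 - 17) - 1*16586 = ((1 - 5)*34 - 17) - 16586 = (-4*34 - 17) - 16586 = (-136 - 17) - 16586 = -153 - 16586 = -16739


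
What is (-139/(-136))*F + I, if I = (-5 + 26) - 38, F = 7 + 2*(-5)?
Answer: -2729/136 ≈ -20.066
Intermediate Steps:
F = -3 (F = 7 - 10 = -3)
I = -17 (I = 21 - 38 = -17)
(-139/(-136))*F + I = -139/(-136)*(-3) - 17 = -139*(-1/136)*(-3) - 17 = (139/136)*(-3) - 17 = -417/136 - 17 = -2729/136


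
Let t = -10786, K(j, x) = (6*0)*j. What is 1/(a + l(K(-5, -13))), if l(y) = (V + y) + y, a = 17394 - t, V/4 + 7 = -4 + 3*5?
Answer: 1/28196 ≈ 3.5466e-5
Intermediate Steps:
V = 16 (V = -28 + 4*(-4 + 3*5) = -28 + 4*(-4 + 15) = -28 + 4*11 = -28 + 44 = 16)
K(j, x) = 0 (K(j, x) = 0*j = 0)
a = 28180 (a = 17394 - 1*(-10786) = 17394 + 10786 = 28180)
l(y) = 16 + 2*y (l(y) = (16 + y) + y = 16 + 2*y)
1/(a + l(K(-5, -13))) = 1/(28180 + (16 + 2*0)) = 1/(28180 + (16 + 0)) = 1/(28180 + 16) = 1/28196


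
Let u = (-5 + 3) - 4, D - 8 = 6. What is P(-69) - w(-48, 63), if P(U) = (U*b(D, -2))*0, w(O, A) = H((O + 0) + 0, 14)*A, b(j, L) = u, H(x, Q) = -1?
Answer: 63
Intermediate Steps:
D = 14 (D = 8 + 6 = 14)
u = -6 (u = -2 - 4 = -6)
b(j, L) = -6
w(O, A) = -A
P(U) = 0 (P(U) = (U*(-6))*0 = -6*U*0 = 0)
P(-69) - w(-48, 63) = 0 - (-1)*63 = 0 - 1*(-63) = 0 + 63 = 63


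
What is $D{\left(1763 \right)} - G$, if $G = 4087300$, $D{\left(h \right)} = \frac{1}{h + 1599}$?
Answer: $- \frac{13741502599}{3362} \approx -4.0873 \cdot 10^{6}$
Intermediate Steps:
$D{\left(h \right)} = \frac{1}{1599 + h}$
$D{\left(1763 \right)} - G = \frac{1}{1599 + 1763} - 4087300 = \frac{1}{3362} - 4087300 = - \frac{13741502599}{3362}$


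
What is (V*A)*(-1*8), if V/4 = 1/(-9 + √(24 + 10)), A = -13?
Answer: -3744/47 - 416*√34/47 ≈ -131.27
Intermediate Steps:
V = 4/(-9 + √34) (V = 4/(-9 + √(24 + 10)) = 4/(-9 + √34) ≈ -1.2622)
(V*A)*(-1*8) = ((-36/47 - 4*√34/47)*(-13))*(-1*8) = (468/47 + 52*√34/47)*(-8) = -3744/47 - 416*√34/47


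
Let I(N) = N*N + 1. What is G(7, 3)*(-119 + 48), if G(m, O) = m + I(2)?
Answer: -852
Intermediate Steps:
I(N) = 1 + N**2 (I(N) = N**2 + 1 = 1 + N**2)
G(m, O) = 5 + m (G(m, O) = m + (1 + 2**2) = m + (1 + 4) = m + 5 = 5 + m)
G(7, 3)*(-119 + 48) = (5 + 7)*(-119 + 48) = 12*(-71) = -852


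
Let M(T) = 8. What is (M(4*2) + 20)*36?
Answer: 1008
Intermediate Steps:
(M(4*2) + 20)*36 = (8 + 20)*36 = 28*36 = 1008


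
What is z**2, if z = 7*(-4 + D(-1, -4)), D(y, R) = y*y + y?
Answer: 784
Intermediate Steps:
D(y, R) = y + y**2 (D(y, R) = y**2 + y = y + y**2)
z = -28 (z = 7*(-4 - (1 - 1)) = 7*(-4 - 1*0) = 7*(-4 + 0) = 7*(-4) = -28)
z**2 = (-28)**2 = 784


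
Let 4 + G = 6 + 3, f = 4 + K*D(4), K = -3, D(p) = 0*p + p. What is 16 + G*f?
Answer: -24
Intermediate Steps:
D(p) = p (D(p) = 0 + p = p)
f = -8 (f = 4 - 3*4 = 4 - 12 = -8)
G = 5 (G = -4 + (6 + 3) = -4 + 9 = 5)
16 + G*f = 16 + 5*(-8) = 16 - 40 = -24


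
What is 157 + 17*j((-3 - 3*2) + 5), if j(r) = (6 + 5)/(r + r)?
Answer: 1069/8 ≈ 133.63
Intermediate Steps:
j(r) = 11/(2*r) (j(r) = 11/((2*r)) = 11*(1/(2*r)) = 11/(2*r))
157 + 17*j((-3 - 3*2) + 5) = 157 + 17*(11/(2*((-3 - 3*2) + 5))) = 157 + 17*(11/(2*((-3 - 6) + 5))) = 157 + 17*(11/(2*(-9 + 5))) = 157 + 17*((11/2)/(-4)) = 157 + 17*((11/2)*(-1/4)) = 157 + 17*(-11/8) = 157 - 187/8 = 1069/8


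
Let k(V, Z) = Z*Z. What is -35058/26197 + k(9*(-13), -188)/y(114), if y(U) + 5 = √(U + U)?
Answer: 4622417066/5317991 + 70688*√57/203 ≈ 3498.2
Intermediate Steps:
y(U) = -5 + √2*√U (y(U) = -5 + √(U + U) = -5 + √(2*U) = -5 + √2*√U)
k(V, Z) = Z²
-35058/26197 + k(9*(-13), -188)/y(114) = -35058/26197 + (-188)²/(-5 + √2*√114) = -35058*1/26197 + 35344/(-5 + 2*√57) = -35058/26197 + 35344/(-5 + 2*√57)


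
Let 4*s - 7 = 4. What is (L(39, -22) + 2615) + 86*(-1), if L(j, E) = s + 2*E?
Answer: 9951/4 ≈ 2487.8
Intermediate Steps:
s = 11/4 (s = 7/4 + (1/4)*4 = 7/4 + 1 = 11/4 ≈ 2.7500)
L(j, E) = 11/4 + 2*E
(L(39, -22) + 2615) + 86*(-1) = ((11/4 + 2*(-22)) + 2615) + 86*(-1) = ((11/4 - 44) + 2615) - 86 = (-165/4 + 2615) - 86 = 10295/4 - 86 = 9951/4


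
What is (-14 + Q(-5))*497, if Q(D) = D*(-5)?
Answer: 5467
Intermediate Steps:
Q(D) = -5*D
(-14 + Q(-5))*497 = (-14 - 5*(-5))*497 = (-14 + 25)*497 = 11*497 = 5467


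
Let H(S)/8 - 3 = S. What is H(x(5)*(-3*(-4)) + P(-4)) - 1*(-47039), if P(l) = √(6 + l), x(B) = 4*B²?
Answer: 56663 + 8*√2 ≈ 56674.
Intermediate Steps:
H(S) = 24 + 8*S
H(x(5)*(-3*(-4)) + P(-4)) - 1*(-47039) = (24 + 8*((4*5²)*(-3*(-4)) + √(6 - 4))) - 1*(-47039) = (24 + 8*((4*25)*12 + √2)) + 47039 = (24 + 8*(100*12 + √2)) + 47039 = (24 + 8*(1200 + √2)) + 47039 = (24 + (9600 + 8*√2)) + 47039 = (9624 + 8*√2) + 47039 = 56663 + 8*√2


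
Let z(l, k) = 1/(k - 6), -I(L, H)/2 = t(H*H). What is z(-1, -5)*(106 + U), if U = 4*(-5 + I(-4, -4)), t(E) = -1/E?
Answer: -173/22 ≈ -7.8636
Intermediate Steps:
I(L, H) = 2/H² (I(L, H) = -(-2)/(H*H) = -(-2)/(H²) = -(-2)/H² = 2/H²)
z(l, k) = 1/(-6 + k)
U = -39/2 (U = 4*(-5 + 2/(-4)²) = 4*(-5 + 2*(1/16)) = 4*(-5 + ⅛) = 4*(-39/8) = -39/2 ≈ -19.500)
z(-1, -5)*(106 + U) = (106 - 39/2)/(-6 - 5) = (173/2)/(-11) = -1/11*173/2 = -173/22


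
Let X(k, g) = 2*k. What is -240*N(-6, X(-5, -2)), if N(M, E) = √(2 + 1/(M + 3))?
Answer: -80*√15 ≈ -309.84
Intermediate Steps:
N(M, E) = √(2 + 1/(3 + M))
-240*N(-6, X(-5, -2)) = -240*√5*√(-1/(3 - 6)) = -240*√5*√(-1/(-3)) = -240*√15/3 = -80*√15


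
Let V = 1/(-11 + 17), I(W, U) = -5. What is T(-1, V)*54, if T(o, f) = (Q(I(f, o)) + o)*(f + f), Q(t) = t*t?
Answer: 432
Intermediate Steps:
V = 1/6 ≈ 0.16667
Q(t) = t**2
T(o, f) = 2*f*(25 + o) (T(o, f) = ((-5)**2 + o)*(f + f) = (25 + o)*(2*f) = 2*f*(25 + o))
T(-1, V)*54 = (2*(1/6)*(25 - 1))*54 = (2*(1/6)*24)*54 = 8*54 = 432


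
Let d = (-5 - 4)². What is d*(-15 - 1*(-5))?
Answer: -810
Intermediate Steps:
d = 81 (d = (-9)² = 81)
d*(-15 - 1*(-5)) = 81*(-15 - 1*(-5)) = 81*(-15 + 5) = 81*(-10) = -810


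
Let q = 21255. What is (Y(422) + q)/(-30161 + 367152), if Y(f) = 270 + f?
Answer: 1291/19823 ≈ 0.065126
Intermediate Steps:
(Y(422) + q)/(-30161 + 367152) = ((270 + 422) + 21255)/(-30161 + 367152) = (692 + 21255)/336991 = 21947*(1/336991) = 1291/19823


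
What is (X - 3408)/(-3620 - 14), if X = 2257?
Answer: 1151/3634 ≈ 0.31673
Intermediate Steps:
(X - 3408)/(-3620 - 14) = (2257 - 3408)/(-3620 - 14) = -1151/(-3634) = -1151*(-1/3634) = 1151/3634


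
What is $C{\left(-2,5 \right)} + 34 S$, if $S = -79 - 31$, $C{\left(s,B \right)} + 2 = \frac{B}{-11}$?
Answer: $- \frac{41167}{11} \approx -3742.5$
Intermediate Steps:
$C{\left(s,B \right)} = -2 - \frac{B}{11}$ ($C{\left(s,B \right)} = -2 + \frac{B}{-11} = -2 + B \left(- \frac{1}{11}\right) = -2 - \frac{B}{11}$)
$S = -110$
$C{\left(-2,5 \right)} + 34 S = \left(-2 - \frac{5}{11}\right) + 34 \left(-110\right) = \left(-2 - \frac{5}{11}\right) - 3740 = - \frac{27}{11} - 3740 = - \frac{41167}{11}$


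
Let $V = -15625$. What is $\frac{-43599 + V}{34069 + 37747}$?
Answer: $- \frac{7403}{8977} \approx -0.82466$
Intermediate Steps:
$\frac{-43599 + V}{34069 + 37747} = \frac{-43599 - 15625}{34069 + 37747} = - \frac{59224}{71816} = \left(-59224\right) \frac{1}{71816} = - \frac{7403}{8977}$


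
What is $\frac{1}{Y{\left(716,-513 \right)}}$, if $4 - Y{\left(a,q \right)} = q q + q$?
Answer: $- \frac{1}{262652} \approx -3.8073 \cdot 10^{-6}$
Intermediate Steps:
$Y{\left(a,q \right)} = 4 - q - q^{2}$ ($Y{\left(a,q \right)} = 4 - \left(q q + q\right) = 4 - \left(q^{2} + q\right) = 4 - \left(q + q^{2}\right) = 4 - q - q^{2}$)
$\frac{1}{Y{\left(716,-513 \right)}} = \frac{1}{4 - -513 - \left(-513\right)^{2}} = \frac{1}{4 + 513 - 263169} = \frac{1}{-262652} = - \frac{1}{262652}$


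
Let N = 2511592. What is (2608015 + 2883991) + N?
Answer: 8003598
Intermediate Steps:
(2608015 + 2883991) + N = (2608015 + 2883991) + 2511592 = 5492006 + 2511592 = 8003598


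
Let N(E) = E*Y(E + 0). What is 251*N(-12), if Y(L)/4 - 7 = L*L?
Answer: -1819248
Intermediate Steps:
Y(L) = 28 + 4*L² (Y(L) = 28 + 4*(L*L) = 28 + 4*L²)
N(E) = E*(28 + 4*E²) (N(E) = E*(28 + 4*(E + 0)²) = E*(28 + 4*E²))
251*N(-12) = 251*(4*(-12)*(7 + (-12)²)) = 251*(4*(-12)*(7 + 144)) = 251*(4*(-12)*151) = 251*(-7248) = -1819248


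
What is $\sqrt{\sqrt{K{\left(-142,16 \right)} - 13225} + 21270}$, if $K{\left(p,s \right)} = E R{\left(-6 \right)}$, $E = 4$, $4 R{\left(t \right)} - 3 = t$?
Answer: $\sqrt{21270 + 2 i \sqrt{3307}} \approx 145.84 + 0.3943 i$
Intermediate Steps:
$R{\left(t \right)} = \frac{3}{4} + \frac{t}{4}$
$K{\left(p,s \right)} = -3$ ($K{\left(p,s \right)} = 4 \left(\frac{3}{4} + \frac{1}{4} \left(-6\right)\right) = 4 \left(\frac{3}{4} - \frac{3}{2}\right) = 4 \left(- \frac{3}{4}\right) = -3$)
$\sqrt{\sqrt{K{\left(-142,16 \right)} - 13225} + 21270} = \sqrt{\sqrt{-3 - 13225} + 21270} = \sqrt{\sqrt{-13228} + 21270} = \sqrt{2 i \sqrt{3307} + 21270} = \sqrt{21270 + 2 i \sqrt{3307}}$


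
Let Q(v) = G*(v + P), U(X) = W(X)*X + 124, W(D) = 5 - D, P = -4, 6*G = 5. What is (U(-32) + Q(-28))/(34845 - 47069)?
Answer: 815/9168 ≈ 0.088896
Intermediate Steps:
G = 5/6 (G = (1/6)*5 = 5/6 ≈ 0.83333)
U(X) = 124 + X*(5 - X) (U(X) = (5 - X)*X + 124 = X*(5 - X) + 124 = 124 + X*(5 - X))
Q(v) = -10/3 + 5*v/6 (Q(v) = 5*(v - 4)/6 = 5*(-4 + v)/6 = -10/3 + 5*v/6)
(U(-32) + Q(-28))/(34845 - 47069) = ((124 - 1*(-32)*(-5 - 32)) + (-10/3 + (5/6)*(-28)))/(34845 - 47069) = ((124 - 1*(-32)*(-37)) + (-10/3 - 70/3))/(-12224) = ((124 - 1184) - 80/3)*(-1/12224) = (-1060 - 80/3)*(-1/12224) = -3260/3*(-1/12224) = 815/9168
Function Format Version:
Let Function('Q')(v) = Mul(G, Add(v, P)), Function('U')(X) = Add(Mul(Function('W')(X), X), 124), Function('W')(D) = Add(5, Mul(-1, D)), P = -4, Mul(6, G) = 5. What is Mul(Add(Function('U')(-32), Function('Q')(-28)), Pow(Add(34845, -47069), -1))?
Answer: Rational(815, 9168) ≈ 0.088896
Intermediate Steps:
G = Rational(5, 6) (G = Mul(Rational(1, 6), 5) = Rational(5, 6) ≈ 0.83333)
Function('U')(X) = Add(124, Mul(X, Add(5, Mul(-1, X)))) (Function('U')(X) = Add(Mul(Add(5, Mul(-1, X)), X), 124) = Add(Mul(X, Add(5, Mul(-1, X))), 124) = Add(124, Mul(X, Add(5, Mul(-1, X)))))
Function('Q')(v) = Add(Rational(-10, 3), Mul(Rational(5, 6), v)) (Function('Q')(v) = Mul(Rational(5, 6), Add(v, -4)) = Mul(Rational(5, 6), Add(-4, v)) = Add(Rational(-10, 3), Mul(Rational(5, 6), v)))
Mul(Add(Function('U')(-32), Function('Q')(-28)), Pow(Add(34845, -47069), -1)) = Mul(Add(Add(124, Mul(-1, -32, Add(-5, -32))), Add(Rational(-10, 3), Mul(Rational(5, 6), -28))), Pow(Add(34845, -47069), -1)) = Mul(Add(Add(124, Mul(-1, -32, -37)), Add(Rational(-10, 3), Rational(-70, 3))), Pow(-12224, -1)) = Mul(Add(Add(124, -1184), Rational(-80, 3)), Rational(-1, 12224)) = Mul(Add(-1060, Rational(-80, 3)), Rational(-1, 12224)) = Mul(Rational(-3260, 3), Rational(-1, 12224)) = Rational(815, 9168)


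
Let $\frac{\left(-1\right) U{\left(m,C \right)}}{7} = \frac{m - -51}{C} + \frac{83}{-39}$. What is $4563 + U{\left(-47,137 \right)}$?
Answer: $\frac{24458614}{5343} \approx 4577.7$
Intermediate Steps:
$U{\left(m,C \right)} = \frac{581}{39} - \frac{7 \left(51 + m\right)}{C}$ ($U{\left(m,C \right)} = - 7 \left(\frac{m - -51}{C} + \frac{83}{-39}\right) = - 7 \left(\frac{m + 51}{C} + 83 \left(- \frac{1}{39}\right)\right) = - 7 \left(\frac{51 + m}{C} - \frac{83}{39}\right) = - 7 \left(- \frac{83}{39} + \frac{51 + m}{C}\right) = \frac{581}{39} - \frac{7 \left(51 + m\right)}{C}$)
$4563 + U{\left(-47,137 \right)} = 4563 + \frac{7 \left(-1989 - -1833 + 83 \cdot 137\right)}{39 \cdot 137} = 4563 + \frac{7}{39} \cdot \frac{1}{137} \left(-1989 + 1833 + 11371\right) = 4563 + \frac{7}{39} \cdot \frac{1}{137} \cdot 11215 = 4563 + \frac{78505}{5343} = \frac{24458614}{5343}$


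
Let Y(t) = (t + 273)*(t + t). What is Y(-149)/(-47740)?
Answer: 298/385 ≈ 0.77403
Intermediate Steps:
Y(t) = 2*t*(273 + t) (Y(t) = (273 + t)*(2*t) = 2*t*(273 + t))
Y(-149)/(-47740) = (2*(-149)*(273 - 149))/(-47740) = (2*(-149)*124)*(-1/47740) = -36952*(-1/47740) = 298/385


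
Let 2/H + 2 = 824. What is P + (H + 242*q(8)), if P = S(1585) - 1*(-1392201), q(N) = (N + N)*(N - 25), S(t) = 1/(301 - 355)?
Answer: 9812536927/7398 ≈ 1.3264e+6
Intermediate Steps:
H = 1/411 (H = 2/(-2 + 824) = 2/822 = 2*(1/822) = 1/411 ≈ 0.0024331)
S(t) = -1/54 (S(t) = 1/(-54) = -1/54)
q(N) = 2*N*(-25 + N) (q(N) = (2*N)*(-25 + N) = 2*N*(-25 + N))
P = 75178853/54 (P = -1/54 - 1*(-1392201) = -1/54 + 1392201 = 75178853/54 ≈ 1.3922e+6)
P + (H + 242*q(8)) = 75178853/54 + (1/411 + 242*(2*8*(-25 + 8))) = 75178853/54 + (1/411 + 242*(2*8*(-17))) = 75178853/54 + (1/411 + 242*(-272)) = 75178853/54 + (1/411 - 65824) = 75178853/54 - 27053663/411 = 9812536927/7398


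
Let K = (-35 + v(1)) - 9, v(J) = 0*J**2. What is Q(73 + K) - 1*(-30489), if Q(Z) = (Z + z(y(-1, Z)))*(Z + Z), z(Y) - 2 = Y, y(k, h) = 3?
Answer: 32461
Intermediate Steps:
z(Y) = 2 + Y
v(J) = 0
K = -44 (K = (-35 + 0) - 9 = -35 - 9 = -44)
Q(Z) = 2*Z*(5 + Z) (Q(Z) = (Z + (2 + 3))*(Z + Z) = (Z + 5)*(2*Z) = (5 + Z)*(2*Z) = 2*Z*(5 + Z))
Q(73 + K) - 1*(-30489) = 2*(73 - 44)*(5 + (73 - 44)) - 1*(-30489) = 2*29*(5 + 29) + 30489 = 2*29*34 + 30489 = 1972 + 30489 = 32461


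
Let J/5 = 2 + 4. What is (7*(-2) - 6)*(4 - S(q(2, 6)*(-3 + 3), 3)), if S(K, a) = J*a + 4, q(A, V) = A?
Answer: 1800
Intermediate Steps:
J = 30 (J = 5*(2 + 4) = 5*6 = 30)
S(K, a) = 4 + 30*a (S(K, a) = 30*a + 4 = 4 + 30*a)
(7*(-2) - 6)*(4 - S(q(2, 6)*(-3 + 3), 3)) = (7*(-2) - 6)*(4 - (4 + 30*3)) = (-14 - 6)*(4 - (4 + 90)) = -20*(4 - 1*94) = -20*(4 - 94) = -20*(-90) = 1800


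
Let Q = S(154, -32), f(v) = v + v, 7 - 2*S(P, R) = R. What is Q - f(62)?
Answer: -209/2 ≈ -104.50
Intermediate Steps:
S(P, R) = 7/2 - R/2
f(v) = 2*v
Q = 39/2 (Q = 7/2 - ½*(-32) = 7/2 + 16 = 39/2 ≈ 19.500)
Q - f(62) = 39/2 - 2*62 = 39/2 - 1*124 = 39/2 - 124 = -209/2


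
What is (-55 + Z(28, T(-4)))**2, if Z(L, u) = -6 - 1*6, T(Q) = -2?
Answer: 4489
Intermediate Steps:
Z(L, u) = -12 (Z(L, u) = -6 - 6 = -12)
(-55 + Z(28, T(-4)))**2 = (-55 - 12)**2 = (-67)**2 = 4489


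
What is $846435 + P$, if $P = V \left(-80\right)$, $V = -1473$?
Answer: $964275$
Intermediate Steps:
$P = 117840$ ($P = \left(-1473\right) \left(-80\right) = 117840$)
$846435 + P = 846435 + 117840 = 964275$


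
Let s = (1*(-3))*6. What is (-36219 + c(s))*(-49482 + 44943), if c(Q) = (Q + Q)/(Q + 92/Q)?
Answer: 8548330473/52 ≈ 1.6439e+8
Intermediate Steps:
s = -18 (s = -3*6 = -18)
c(Q) = 2*Q/(Q + 92/Q) (c(Q) = (2*Q)/(Q + 92/Q) = 2*Q/(Q + 92/Q))
(-36219 + c(s))*(-49482 + 44943) = (-36219 + 2*(-18)²/(92 + (-18)²))*(-49482 + 44943) = (-36219 + 2*324/(92 + 324))*(-4539) = (-36219 + 2*324/416)*(-4539) = (-36219 + 2*324*(1/416))*(-4539) = (-36219 + 81/52)*(-4539) = -1883307/52*(-4539) = 8548330473/52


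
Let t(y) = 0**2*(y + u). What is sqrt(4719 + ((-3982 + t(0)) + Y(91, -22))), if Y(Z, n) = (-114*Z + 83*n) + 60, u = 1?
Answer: 3*I*sqrt(1267) ≈ 106.78*I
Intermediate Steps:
t(y) = 0 (t(y) = 0**2*(y + 1) = 0*(1 + y) = 0)
Y(Z, n) = 60 - 114*Z + 83*n
sqrt(4719 + ((-3982 + t(0)) + Y(91, -22))) = sqrt(4719 + ((-3982 + 0) + (60 - 114*91 + 83*(-22)))) = sqrt(4719 + (-3982 + (60 - 10374 - 1826))) = sqrt(4719 + (-3982 - 12140)) = sqrt(4719 - 16122) = sqrt(-11403) = 3*I*sqrt(1267)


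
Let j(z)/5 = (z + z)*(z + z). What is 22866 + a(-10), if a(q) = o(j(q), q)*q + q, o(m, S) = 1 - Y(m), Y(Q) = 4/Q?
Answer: 1142301/50 ≈ 22846.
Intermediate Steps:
j(z) = 20*z² (j(z) = 5*((z + z)*(z + z)) = 5*((2*z)*(2*z)) = 5*(4*z²) = 20*z²)
o(m, S) = 1 - 4/m
a(q) = q + (-4 + 20*q²)/(20*q) (a(q) = ((-4 + 20*q²)/((20*q²)))*q + q = ((1/(20*q²))*(-4 + 20*q²))*q + q = ((-4 + 20*q²)/(20*q²))*q + q = (-4 + 20*q²)/(20*q) + q = q + (-4 + 20*q²)/(20*q))
22866 + a(-10) = 22866 + (2*(-10) - ⅕/(-10)) = 22866 + (-20 - ⅕*(-⅒)) = 22866 + (-20 + 1/50) = 22866 - 999/50 = 1142301/50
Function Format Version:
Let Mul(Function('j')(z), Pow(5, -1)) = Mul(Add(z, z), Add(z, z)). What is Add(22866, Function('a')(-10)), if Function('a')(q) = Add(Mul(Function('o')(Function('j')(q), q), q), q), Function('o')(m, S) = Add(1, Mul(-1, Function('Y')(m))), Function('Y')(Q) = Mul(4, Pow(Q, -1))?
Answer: Rational(1142301, 50) ≈ 22846.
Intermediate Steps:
Function('j')(z) = Mul(20, Pow(z, 2)) (Function('j')(z) = Mul(5, Mul(Add(z, z), Add(z, z))) = Mul(5, Mul(Mul(2, z), Mul(2, z))) = Mul(5, Mul(4, Pow(z, 2))) = Mul(20, Pow(z, 2)))
Function('o')(m, S) = Add(1, Mul(-4, Pow(m, -1))) (Function('o')(m, S) = Add(1, Mul(-1, Mul(4, Pow(m, -1)))) = Add(1, Mul(-4, Pow(m, -1))))
Function('a')(q) = Add(q, Mul(Rational(1, 20), Pow(q, -1), Add(-4, Mul(20, Pow(q, 2))))) (Function('a')(q) = Add(Mul(Mul(Pow(Mul(20, Pow(q, 2)), -1), Add(-4, Mul(20, Pow(q, 2)))), q), q) = Add(Mul(Mul(Mul(Rational(1, 20), Pow(q, -2)), Add(-4, Mul(20, Pow(q, 2)))), q), q) = Add(Mul(Mul(Rational(1, 20), Pow(q, -2), Add(-4, Mul(20, Pow(q, 2)))), q), q) = Add(Mul(Rational(1, 20), Pow(q, -1), Add(-4, Mul(20, Pow(q, 2)))), q) = Add(q, Mul(Rational(1, 20), Pow(q, -1), Add(-4, Mul(20, Pow(q, 2))))))
Add(22866, Function('a')(-10)) = Add(22866, Add(Mul(2, -10), Mul(Rational(-1, 5), Pow(-10, -1)))) = Add(22866, Add(-20, Mul(Rational(-1, 5), Rational(-1, 10)))) = Add(22866, Add(-20, Rational(1, 50))) = Add(22866, Rational(-999, 50)) = Rational(1142301, 50)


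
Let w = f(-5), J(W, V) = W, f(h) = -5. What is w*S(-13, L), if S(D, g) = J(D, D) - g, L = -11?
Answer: 10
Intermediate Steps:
w = -5
S(D, g) = D - g
w*S(-13, L) = -5*(-13 - 1*(-11)) = -5*(-13 + 11) = -5*(-2) = 10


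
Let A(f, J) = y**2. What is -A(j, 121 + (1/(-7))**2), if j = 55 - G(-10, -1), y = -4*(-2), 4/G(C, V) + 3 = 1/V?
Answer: -64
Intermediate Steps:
G(C, V) = 4/(-3 + 1/V)
y = 8
j = 56 (j = 55 - (-4)*(-1)/(-1 + 3*(-1)) = 55 - (-4)*(-1)/(-1 - 3) = 55 - (-4)*(-1)/(-4) = 55 - (-4)*(-1)*(-1)/4 = 55 - 1*(-1) = 55 + 1 = 56)
A(f, J) = 64 (A(f, J) = 8**2 = 64)
-A(j, 121 + (1/(-7))**2) = -1*64 = -64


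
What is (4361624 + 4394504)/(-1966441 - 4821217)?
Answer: -4378064/3393829 ≈ -1.2900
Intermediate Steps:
(4361624 + 4394504)/(-1966441 - 4821217) = 8756128/(-6787658) = 8756128*(-1/6787658) = -4378064/3393829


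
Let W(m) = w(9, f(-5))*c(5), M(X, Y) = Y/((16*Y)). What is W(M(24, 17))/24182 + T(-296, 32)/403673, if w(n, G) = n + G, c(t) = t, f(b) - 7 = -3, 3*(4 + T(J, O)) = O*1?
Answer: 79199875/29284861458 ≈ 0.0027045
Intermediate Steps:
T(J, O) = -4 + O/3 (T(J, O) = -4 + (O*1)/3 = -4 + O/3)
f(b) = 4 (f(b) = 7 - 3 = 4)
w(n, G) = G + n
M(X, Y) = 1/16 (M(X, Y) = Y*(1/(16*Y)) = 1/16)
W(m) = 65 (W(m) = (4 + 9)*5 = 13*5 = 65)
W(M(24, 17))/24182 + T(-296, 32)/403673 = 65/24182 + (-4 + (1/3)*32)/403673 = 65*(1/24182) + (-4 + 32/3)*(1/403673) = 65/24182 + (20/3)*(1/403673) = 65/24182 + 20/1211019 = 79199875/29284861458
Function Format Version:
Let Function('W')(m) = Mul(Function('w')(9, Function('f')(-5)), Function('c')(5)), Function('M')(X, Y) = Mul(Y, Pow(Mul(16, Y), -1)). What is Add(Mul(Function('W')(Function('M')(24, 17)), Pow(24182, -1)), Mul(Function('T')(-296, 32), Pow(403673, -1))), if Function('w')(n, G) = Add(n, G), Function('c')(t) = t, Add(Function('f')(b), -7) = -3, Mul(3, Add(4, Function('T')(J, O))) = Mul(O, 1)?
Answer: Rational(79199875, 29284861458) ≈ 0.0027045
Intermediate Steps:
Function('T')(J, O) = Add(-4, Mul(Rational(1, 3), O)) (Function('T')(J, O) = Add(-4, Mul(Rational(1, 3), Mul(O, 1))) = Add(-4, Mul(Rational(1, 3), O)))
Function('f')(b) = 4 (Function('f')(b) = Add(7, -3) = 4)
Function('w')(n, G) = Add(G, n)
Function('M')(X, Y) = Rational(1, 16) (Function('M')(X, Y) = Mul(Y, Mul(Rational(1, 16), Pow(Y, -1))) = Rational(1, 16))
Function('W')(m) = 65 (Function('W')(m) = Mul(Add(4, 9), 5) = Mul(13, 5) = 65)
Add(Mul(Function('W')(Function('M')(24, 17)), Pow(24182, -1)), Mul(Function('T')(-296, 32), Pow(403673, -1))) = Add(Mul(65, Pow(24182, -1)), Mul(Add(-4, Mul(Rational(1, 3), 32)), Pow(403673, -1))) = Add(Mul(65, Rational(1, 24182)), Mul(Add(-4, Rational(32, 3)), Rational(1, 403673))) = Add(Rational(65, 24182), Mul(Rational(20, 3), Rational(1, 403673))) = Add(Rational(65, 24182), Rational(20, 1211019)) = Rational(79199875, 29284861458)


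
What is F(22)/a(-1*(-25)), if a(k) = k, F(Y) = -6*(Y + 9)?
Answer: -186/25 ≈ -7.4400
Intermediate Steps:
F(Y) = -54 - 6*Y (F(Y) = -6*(9 + Y) = -54 - 6*Y)
F(22)/a(-1*(-25)) = (-54 - 6*22)/((-1*(-25))) = (-54 - 132)/25 = -186*1/25 = -186/25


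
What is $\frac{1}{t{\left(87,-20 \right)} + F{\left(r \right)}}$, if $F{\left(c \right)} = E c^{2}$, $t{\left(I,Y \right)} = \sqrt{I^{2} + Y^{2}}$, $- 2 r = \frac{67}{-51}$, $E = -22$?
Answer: $\frac{256869558}{213209261435} + \frac{27060804 \sqrt{7969}}{213209261435} \approx 0.012535$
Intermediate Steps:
$r = \frac{67}{102}$ ($r = - \frac{67 \frac{1}{-51}}{2} = - \frac{67 \left(- \frac{1}{51}\right)}{2} = \left(- \frac{1}{2}\right) \left(- \frac{67}{51}\right) = \frac{67}{102} \approx 0.65686$)
$F{\left(c \right)} = - 22 c^{2}$
$\frac{1}{t{\left(87,-20 \right)} + F{\left(r \right)}} = \frac{1}{\sqrt{87^{2} + \left(-20\right)^{2}} - 22 \left(\frac{67}{102}\right)^{2}} = \frac{1}{\sqrt{7569 + 400} - \frac{49379}{5202}} = \frac{1}{\sqrt{7969} - \frac{49379}{5202}} = \frac{1}{- \frac{49379}{5202} + \sqrt{7969}}$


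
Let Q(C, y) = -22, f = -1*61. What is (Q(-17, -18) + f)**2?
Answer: 6889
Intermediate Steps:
f = -61
(Q(-17, -18) + f)**2 = (-22 - 61)**2 = (-83)**2 = 6889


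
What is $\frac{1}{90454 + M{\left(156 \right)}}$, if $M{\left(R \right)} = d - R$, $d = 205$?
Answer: $\frac{1}{90503} \approx 1.1049 \cdot 10^{-5}$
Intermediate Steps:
$M{\left(R \right)} = 205 - R$
$\frac{1}{90454 + M{\left(156 \right)}} = \frac{1}{90454 + \left(205 - 156\right)} = \frac{1}{90454 + 49} = \frac{1}{90503}$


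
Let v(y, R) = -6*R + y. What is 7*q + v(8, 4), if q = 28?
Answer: 180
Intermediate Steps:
v(y, R) = y - 6*R
7*q + v(8, 4) = 7*28 + (8 - 6*4) = 196 + (8 - 24) = 196 - 16 = 180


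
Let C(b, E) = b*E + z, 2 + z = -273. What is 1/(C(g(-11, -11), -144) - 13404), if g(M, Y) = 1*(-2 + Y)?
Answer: -1/11807 ≈ -8.4696e-5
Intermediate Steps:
g(M, Y) = -2 + Y
z = -275 (z = -2 - 273 = -275)
C(b, E) = -275 + E*b (C(b, E) = b*E - 275 = E*b - 275 = -275 + E*b)
1/(C(g(-11, -11), -144) - 13404) = 1/((-275 - 144*(-2 - 11)) - 13404) = 1/((-275 - 144*(-13)) - 13404) = 1/((-275 + 1872) - 13404) = 1/(1597 - 13404) = 1/(-11807) = -1/11807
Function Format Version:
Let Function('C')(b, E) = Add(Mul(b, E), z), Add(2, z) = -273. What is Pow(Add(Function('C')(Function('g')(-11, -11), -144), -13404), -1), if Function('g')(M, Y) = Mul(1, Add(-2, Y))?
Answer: Rational(-1, 11807) ≈ -8.4696e-5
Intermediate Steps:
Function('g')(M, Y) = Add(-2, Y)
z = -275 (z = Add(-2, -273) = -275)
Function('C')(b, E) = Add(-275, Mul(E, b)) (Function('C')(b, E) = Add(Mul(b, E), -275) = Add(Mul(E, b), -275) = Add(-275, Mul(E, b)))
Pow(Add(Function('C')(Function('g')(-11, -11), -144), -13404), -1) = Pow(Add(Add(-275, Mul(-144, Add(-2, -11))), -13404), -1) = Pow(Add(Add(-275, Mul(-144, -13)), -13404), -1) = Pow(Add(Add(-275, 1872), -13404), -1) = Pow(Add(1597, -13404), -1) = Pow(-11807, -1) = Rational(-1, 11807)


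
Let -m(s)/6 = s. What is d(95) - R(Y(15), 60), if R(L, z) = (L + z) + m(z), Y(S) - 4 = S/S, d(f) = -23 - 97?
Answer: 175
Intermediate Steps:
d(f) = -120
m(s) = -6*s
Y(S) = 5 (Y(S) = 4 + S/S = 4 + 1 = 5)
R(L, z) = L - 5*z (R(L, z) = (L + z) - 6*z = L - 5*z)
d(95) - R(Y(15), 60) = -120 - (5 - 5*60) = -120 - (5 - 300) = -120 - 1*(-295) = -120 + 295 = 175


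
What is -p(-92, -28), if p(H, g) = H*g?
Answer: -2576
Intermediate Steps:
-p(-92, -28) = -(-92)*(-28) = -1*2576 = -2576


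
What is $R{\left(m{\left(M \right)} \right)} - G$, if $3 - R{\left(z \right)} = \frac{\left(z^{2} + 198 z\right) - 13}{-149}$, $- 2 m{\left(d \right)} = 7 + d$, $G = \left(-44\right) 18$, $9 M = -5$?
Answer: $\frac{9542965}{12069} \approx 790.7$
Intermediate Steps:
$M = - \frac{5}{9}$ ($M = \frac{1}{9} \left(-5\right) = - \frac{5}{9} \approx -0.55556$)
$G = -792$
$m{\left(d \right)} = - \frac{7}{2} - \frac{d}{2}$ ($m{\left(d \right)} = - \frac{7 + d}{2} = - \frac{7}{2} - \frac{d}{2}$)
$R{\left(z \right)} = \frac{434}{149} + \frac{z^{2}}{149} + \frac{198 z}{149}$ ($R{\left(z \right)} = 3 - \frac{\left(z^{2} + 198 z\right) - 13}{-149} = 3 - \left(-13 + z^{2} + 198 z\right) \left(- \frac{1}{149}\right) = 3 - \left(\frac{13}{149} - \frac{198 z}{149} - \frac{z^{2}}{149}\right) = 3 + \left(- \frac{13}{149} + \frac{z^{2}}{149} + \frac{198 z}{149}\right) = \frac{434}{149} + \frac{z^{2}}{149} + \frac{198 z}{149}$)
$R{\left(m{\left(M \right)} \right)} - G = \left(\frac{434}{149} + \frac{\left(- \frac{7}{2} - - \frac{5}{18}\right)^{2}}{149} + \frac{198 \left(- \frac{7}{2} - - \frac{5}{18}\right)}{149}\right) - -792 = \left(\frac{434}{149} + \frac{\left(- \frac{7}{2} + \frac{5}{18}\right)^{2}}{149} + \frac{198 \left(- \frac{7}{2} + \frac{5}{18}\right)}{149}\right) + 792 = \left(\frac{434}{149} + \frac{\left(- \frac{29}{9}\right)^{2}}{149} + \frac{198}{149} \left(- \frac{29}{9}\right)\right) + 792 = \left(\frac{434}{149} + \frac{1}{149} \cdot \frac{841}{81} - \frac{638}{149}\right) + 792 = \left(\frac{434}{149} + \frac{841}{12069} - \frac{638}{149}\right) + 792 = - \frac{15683}{12069} + 792 = \frac{9542965}{12069}$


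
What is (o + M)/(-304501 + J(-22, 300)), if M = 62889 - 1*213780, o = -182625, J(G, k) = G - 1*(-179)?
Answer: 27793/25362 ≈ 1.0959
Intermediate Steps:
J(G, k) = 179 + G (J(G, k) = G + 179 = 179 + G)
M = -150891 (M = 62889 - 213780 = -150891)
(o + M)/(-304501 + J(-22, 300)) = (-182625 - 150891)/(-304501 + (179 - 22)) = -333516/(-304501 + 157) = -333516/(-304344) = -333516*(-1/304344) = 27793/25362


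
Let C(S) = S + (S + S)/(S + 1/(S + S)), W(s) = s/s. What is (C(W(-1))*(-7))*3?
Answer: -49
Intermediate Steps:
W(s) = 1
C(S) = S + 2*S/(S + 1/(2*S)) (C(S) = S + (2*S)/(S + 1/(2*S)) = S + 2*S/(S + 1/(2*S)))
(C(W(-1))*(-7))*3 = ((1*(1 + 2*1**2 + 4*1)/(1 + 2*1**2))*(-7))*3 = ((1*(1 + 2*1 + 4)/(1 + 2*1))*(-7))*3 = ((1*(1 + 2 + 4)/(1 + 2))*(-7))*3 = ((1*7/3)*(-7))*3 = ((1*(1/3)*7)*(-7))*3 = ((7/3)*(-7))*3 = -49/3*3 = -49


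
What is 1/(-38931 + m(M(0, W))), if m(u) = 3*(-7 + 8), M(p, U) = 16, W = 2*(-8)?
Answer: -1/38928 ≈ -2.5688e-5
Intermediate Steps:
W = -16
m(u) = 3 (m(u) = 3*1 = 3)
1/(-38931 + m(M(0, W))) = 1/(-38931 + 3) = 1/(-38928) = -1/38928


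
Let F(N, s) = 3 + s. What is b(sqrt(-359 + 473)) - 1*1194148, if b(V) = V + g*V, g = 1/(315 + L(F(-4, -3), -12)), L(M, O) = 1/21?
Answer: -1194148 + 6637*sqrt(114)/6616 ≈ -1.1941e+6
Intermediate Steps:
L(M, O) = 1/21
g = 21/6616 (g = 1/(315 + 1/21) = 1/(6616/21) = 21/6616 ≈ 0.0031741)
b(V) = 6637*V/6616 (b(V) = V + 21*V/6616 = 6637*V/6616)
b(sqrt(-359 + 473)) - 1*1194148 = 6637*sqrt(-359 + 473)/6616 - 1*1194148 = 6637*sqrt(114)/6616 - 1194148 = -1194148 + 6637*sqrt(114)/6616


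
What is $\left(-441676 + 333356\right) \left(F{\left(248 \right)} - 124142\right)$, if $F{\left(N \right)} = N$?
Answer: $13420198080$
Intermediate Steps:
$\left(-441676 + 333356\right) \left(F{\left(248 \right)} - 124142\right) = \left(-441676 + 333356\right) \left(248 - 124142\right) = \left(-108320\right) \left(-123894\right) = 13420198080$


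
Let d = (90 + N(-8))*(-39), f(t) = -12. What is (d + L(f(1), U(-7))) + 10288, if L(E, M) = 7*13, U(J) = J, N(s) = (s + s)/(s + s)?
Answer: 6830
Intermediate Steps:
N(s) = 1 (N(s) = (2*s)/((2*s)) = (2*s)*(1/(2*s)) = 1)
L(E, M) = 91
d = -3549 (d = (90 + 1)*(-39) = 91*(-39) = -3549)
(d + L(f(1), U(-7))) + 10288 = (-3549 + 91) + 10288 = -3458 + 10288 = 6830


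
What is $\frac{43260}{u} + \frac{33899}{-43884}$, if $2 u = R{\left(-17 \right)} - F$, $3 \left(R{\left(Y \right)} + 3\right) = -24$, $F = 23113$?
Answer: $- \frac{381727013}{84564468} \approx -4.514$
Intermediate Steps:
$R{\left(Y \right)} = -11$ ($R{\left(Y \right)} = -3 + \frac{1}{3} \left(-24\right) = -3 - 8 = -11$)
$u = -11562$ ($u = \frac{-11 - 23113}{2} = \frac{1}{2} \left(-23124\right) = -11562$)
$\frac{43260}{u} + \frac{33899}{-43884} = \frac{43260}{-11562} + \frac{33899}{-43884} = 43260 \left(- \frac{1}{11562}\right) + 33899 \left(- \frac{1}{43884}\right) = - \frac{7210}{1927} - \frac{33899}{43884} = - \frac{381727013}{84564468}$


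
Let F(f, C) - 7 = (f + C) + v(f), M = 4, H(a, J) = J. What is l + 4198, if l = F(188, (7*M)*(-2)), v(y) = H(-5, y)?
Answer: 4525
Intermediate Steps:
v(y) = y
F(f, C) = 7 + C + 2*f (F(f, C) = 7 + ((f + C) + f) = 7 + ((C + f) + f) = 7 + (C + 2*f) = 7 + C + 2*f)
l = 327 (l = 7 + (7*4)*(-2) + 2*188 = 7 + 28*(-2) + 376 = 7 - 56 + 376 = 327)
l + 4198 = 327 + 4198 = 4525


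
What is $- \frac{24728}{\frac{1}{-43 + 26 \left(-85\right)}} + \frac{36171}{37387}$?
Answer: $\frac{2082911459379}{37387} \approx 5.5712 \cdot 10^{7}$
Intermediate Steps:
$- \frac{24728}{\frac{1}{-43 + 26 \left(-85\right)}} + \frac{36171}{37387} = - \frac{24728}{\frac{1}{-43 - 2210}} + 36171 \cdot \frac{1}{37387} = - \frac{24728}{\frac{1}{-2253}} + \frac{36171}{37387} = - \frac{24728}{- \frac{1}{2253}} + \frac{36171}{37387} = \left(-24728\right) \left(-2253\right) + \frac{36171}{37387} = 55712184 + \frac{36171}{37387} = \frac{2082911459379}{37387}$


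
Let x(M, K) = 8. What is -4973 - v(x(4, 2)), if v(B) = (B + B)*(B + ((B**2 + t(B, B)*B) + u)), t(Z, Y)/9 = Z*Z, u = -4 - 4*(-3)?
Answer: -79981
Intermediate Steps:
u = 8 (u = -4 + 12 = 8)
t(Z, Y) = 9*Z**2 (t(Z, Y) = 9*(Z*Z) = 9*Z**2)
v(B) = 2*B*(8 + B + B**2 + 9*B**3) (v(B) = (B + B)*(B + ((B**2 + (9*B**2)*B) + 8)) = (2*B)*(B + ((B**2 + 9*B**3) + 8)) = (2*B)*(B + (8 + B**2 + 9*B**3)) = (2*B)*(8 + B + B**2 + 9*B**3) = 2*B*(8 + B + B**2 + 9*B**3))
-4973 - v(x(4, 2)) = -4973 - 2*8*(8 + 8 + 8**2 + 9*8**3) = -4973 - 2*8*(8 + 8 + 64 + 9*512) = -4973 - 2*8*(8 + 8 + 64 + 4608) = -4973 - 2*8*4688 = -4973 - 1*75008 = -4973 - 75008 = -79981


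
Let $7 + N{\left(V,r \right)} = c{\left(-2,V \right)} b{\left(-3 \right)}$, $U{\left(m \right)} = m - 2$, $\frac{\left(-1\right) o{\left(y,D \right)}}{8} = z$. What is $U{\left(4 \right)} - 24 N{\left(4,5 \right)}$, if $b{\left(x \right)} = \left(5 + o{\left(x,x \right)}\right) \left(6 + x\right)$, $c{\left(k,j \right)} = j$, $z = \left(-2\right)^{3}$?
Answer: $-19702$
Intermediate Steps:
$z = -8$
$o{\left(y,D \right)} = 64$ ($o{\left(y,D \right)} = \left(-8\right) \left(-8\right) = 64$)
$b{\left(x \right)} = 414 + 69 x$ ($b{\left(x \right)} = \left(5 + 64\right) \left(6 + x\right) = 69 \left(6 + x\right) = 414 + 69 x$)
$U{\left(m \right)} = -2 + m$
$N{\left(V,r \right)} = -7 + 207 V$ ($N{\left(V,r \right)} = -7 + V \left(414 + 69 \left(-3\right)\right) = -7 + V \left(414 - 207\right) = -7 + V 207 = -7 + 207 V$)
$U{\left(4 \right)} - 24 N{\left(4,5 \right)} = \left(-2 + 4\right) - 24 \left(-7 + 207 \cdot 4\right) = 2 - 24 \left(-7 + 828\right) = 2 - 19704 = -19702$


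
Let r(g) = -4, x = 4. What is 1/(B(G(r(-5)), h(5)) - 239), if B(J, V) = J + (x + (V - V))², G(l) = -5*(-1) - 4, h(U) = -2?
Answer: -1/222 ≈ -0.0045045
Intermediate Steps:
G(l) = 1 (G(l) = 5 - 4 = 1)
B(J, V) = 16 + J (B(J, V) = J + (4 + (V - V))² = J + (4 + 0)² = J + 4² = J + 16 = 16 + J)
1/(B(G(r(-5)), h(5)) - 239) = 1/((16 + 1) - 239) = 1/(17 - 239) = 1/(-222) = -1/222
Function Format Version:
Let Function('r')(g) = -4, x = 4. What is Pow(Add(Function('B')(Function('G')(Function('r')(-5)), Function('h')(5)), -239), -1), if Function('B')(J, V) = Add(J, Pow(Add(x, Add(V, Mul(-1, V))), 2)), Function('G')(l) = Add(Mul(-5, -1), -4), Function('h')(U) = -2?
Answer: Rational(-1, 222) ≈ -0.0045045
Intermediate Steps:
Function('G')(l) = 1 (Function('G')(l) = Add(5, -4) = 1)
Function('B')(J, V) = Add(16, J) (Function('B')(J, V) = Add(J, Pow(Add(4, Add(V, Mul(-1, V))), 2)) = Add(J, Pow(Add(4, 0), 2)) = Add(J, Pow(4, 2)) = Add(J, 16) = Add(16, J))
Pow(Add(Function('B')(Function('G')(Function('r')(-5)), Function('h')(5)), -239), -1) = Pow(Add(Add(16, 1), -239), -1) = Pow(Add(17, -239), -1) = Pow(-222, -1) = Rational(-1, 222)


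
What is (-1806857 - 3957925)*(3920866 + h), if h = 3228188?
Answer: -41212737816228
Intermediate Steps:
(-1806857 - 3957925)*(3920866 + h) = (-1806857 - 3957925)*(3920866 + 3228188) = -5764782*7149054 = -41212737816228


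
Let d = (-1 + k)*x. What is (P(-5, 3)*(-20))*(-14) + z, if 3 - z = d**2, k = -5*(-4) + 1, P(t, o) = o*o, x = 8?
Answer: -23077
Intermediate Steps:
P(t, o) = o**2
k = 21 (k = 20 + 1 = 21)
d = 160 (d = (-1 + 21)*8 = 20*8 = 160)
z = -25597 (z = 3 - 1*160**2 = 3 - 1*25600 = 3 - 25600 = -25597)
(P(-5, 3)*(-20))*(-14) + z = (3**2*(-20))*(-14) - 25597 = (9*(-20))*(-14) - 25597 = -180*(-14) - 25597 = 2520 - 25597 = -23077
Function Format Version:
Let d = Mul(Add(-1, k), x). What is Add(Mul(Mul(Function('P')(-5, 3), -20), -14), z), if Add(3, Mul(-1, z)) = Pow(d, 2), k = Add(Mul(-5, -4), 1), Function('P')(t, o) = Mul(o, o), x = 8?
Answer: -23077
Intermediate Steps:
Function('P')(t, o) = Pow(o, 2)
k = 21 (k = Add(20, 1) = 21)
d = 160 (d = Mul(Add(-1, 21), 8) = Mul(20, 8) = 160)
z = -25597 (z = Add(3, Mul(-1, Pow(160, 2))) = Add(3, Mul(-1, 25600)) = Add(3, -25600) = -25597)
Add(Mul(Mul(Function('P')(-5, 3), -20), -14), z) = Add(Mul(Mul(Pow(3, 2), -20), -14), -25597) = Add(Mul(Mul(9, -20), -14), -25597) = Add(Mul(-180, -14), -25597) = Add(2520, -25597) = -23077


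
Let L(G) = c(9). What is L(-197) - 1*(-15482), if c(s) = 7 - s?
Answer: 15480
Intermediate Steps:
L(G) = -2 (L(G) = 7 - 1*9 = 7 - 9 = -2)
L(-197) - 1*(-15482) = -2 - 1*(-15482) = -2 + 15482 = 15480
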